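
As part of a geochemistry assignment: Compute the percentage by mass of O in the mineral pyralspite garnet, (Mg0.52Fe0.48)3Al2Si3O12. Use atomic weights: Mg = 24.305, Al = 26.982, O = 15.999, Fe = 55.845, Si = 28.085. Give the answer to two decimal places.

42.80 mass %

M((Mg0.52Fe0.48)3Al2Si3O12) = 448.540 g/mol.
O contributes 12 × 15.999 = 191.988 g per mole.
191.988/448.540 = 0.4280 → 42.80%.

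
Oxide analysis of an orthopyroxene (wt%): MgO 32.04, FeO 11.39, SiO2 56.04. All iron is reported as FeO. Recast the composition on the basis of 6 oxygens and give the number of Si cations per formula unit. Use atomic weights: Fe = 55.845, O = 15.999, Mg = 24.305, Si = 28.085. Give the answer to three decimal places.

1.985 Si apfu

MgO (M=40.304): mol = 0.79496; Mg = 0.79496, O = 0.79496.
FeO (M=71.844): mol = 0.15854; Fe = 0.15854, O = 0.15854.
SiO2 (M=60.083): mol = 0.93271; Si = 0.93271, O = 1.86542.
ΣO = 2.81892; factor = 6/ΣO = 2.12847.
Si apfu = 0.93271 × 2.12847 = 1.985.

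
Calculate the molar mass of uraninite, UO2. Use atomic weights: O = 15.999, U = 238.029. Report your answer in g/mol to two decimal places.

M = 1(238.029) + 2(15.999)

270.03 g/mol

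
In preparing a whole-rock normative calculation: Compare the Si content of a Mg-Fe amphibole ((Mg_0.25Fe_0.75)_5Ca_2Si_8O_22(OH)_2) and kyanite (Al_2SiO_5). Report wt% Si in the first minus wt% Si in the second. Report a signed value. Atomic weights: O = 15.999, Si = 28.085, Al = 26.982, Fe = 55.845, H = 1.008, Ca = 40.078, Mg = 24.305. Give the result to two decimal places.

6.81 percentage points

First mineral: 224.680 g Si in 930.628 g formula = 24.14 wt% Si.
Second mineral: 28.085 g Si in 162.044 g formula = 17.33 wt% Si.
24.14% − 17.33% gives a difference of 6.81 percentage points.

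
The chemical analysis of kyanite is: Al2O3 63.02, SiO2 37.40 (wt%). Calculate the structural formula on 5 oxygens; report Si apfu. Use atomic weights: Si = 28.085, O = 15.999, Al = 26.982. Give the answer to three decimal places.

1.004 Si apfu

Al2O3 (M=101.961): mol = 0.61808; Al = 1.23616, O = 1.85424.
SiO2 (M=60.083): mol = 0.62247; Si = 0.62247, O = 1.24494.
ΣO = 3.09918; factor = 5/ΣO = 1.61333.
Si apfu = 0.62247 × 1.61333 = 1.004.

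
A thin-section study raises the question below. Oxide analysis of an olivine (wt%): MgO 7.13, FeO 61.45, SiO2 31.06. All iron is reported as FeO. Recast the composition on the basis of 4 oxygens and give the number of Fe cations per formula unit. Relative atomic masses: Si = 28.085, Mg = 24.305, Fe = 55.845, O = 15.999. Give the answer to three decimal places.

MgO (M=40.304): mol = 0.17691; Mg = 0.17691, O = 0.17691.
FeO (M=71.844): mol = 0.85533; Fe = 0.85533, O = 0.85533.
SiO2 (M=60.083): mol = 0.51695; Si = 0.51695, O = 1.03390.
ΣO = 2.06614; factor = 4/ΣO = 1.93598.
Fe apfu = 0.85533 × 1.93598 = 1.656.

1.656 Fe apfu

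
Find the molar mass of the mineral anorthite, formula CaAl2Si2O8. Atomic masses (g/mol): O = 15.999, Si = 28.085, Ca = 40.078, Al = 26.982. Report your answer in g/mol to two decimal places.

278.20 g/mol

M = 1×40.078 + 2×26.982 + 2×28.085 + 8×15.999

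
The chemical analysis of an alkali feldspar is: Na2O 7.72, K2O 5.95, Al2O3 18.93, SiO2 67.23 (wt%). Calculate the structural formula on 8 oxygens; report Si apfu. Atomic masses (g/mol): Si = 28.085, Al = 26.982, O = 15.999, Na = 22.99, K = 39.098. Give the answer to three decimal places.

7.72 wt% Na2O ÷ 61.979 g/mol = 0.12456 mol, giving 0.24912 Na and 0.12456 O.
5.95 wt% K2O ÷ 94.195 g/mol = 0.06317 mol, giving 0.12634 K and 0.06317 O.
18.93 wt% Al2O3 ÷ 101.961 g/mol = 0.18566 mol, giving 0.37132 Al and 0.55698 O.
67.23 wt% SiO2 ÷ 60.083 g/mol = 1.11895 mol, giving 1.11895 Si and 2.23790 O.
Oxygen sums to 2.98261; scaling by 8/2.98261 = 2.68221 puts the formula on 8 O.
Si: 1.11895 × 2.68221 = 3.001 atoms per formula unit.

3.001 Si apfu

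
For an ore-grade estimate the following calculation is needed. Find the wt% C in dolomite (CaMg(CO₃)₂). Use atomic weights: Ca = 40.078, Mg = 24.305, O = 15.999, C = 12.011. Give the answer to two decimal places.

13.03 mass %

M(CaMg(CO₃)₂) = 184.399 g/mol.
C contributes 2 × 12.011 = 24.022 g per mole.
24.022/184.399 = 0.1303 → 13.03%.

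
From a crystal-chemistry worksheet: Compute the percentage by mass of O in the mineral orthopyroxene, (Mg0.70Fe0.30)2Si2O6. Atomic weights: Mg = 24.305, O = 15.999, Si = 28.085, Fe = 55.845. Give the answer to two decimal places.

43.69 mass %

Formula mass = 1.40*24.305 + 0.60*55.845 + 2*28.085 + 6*15.999 = 219.698 g/mol, of which 95.994 g is O.
So O makes up 95.994/219.698 = 0.4369 of the mass, i.e. 43.69%.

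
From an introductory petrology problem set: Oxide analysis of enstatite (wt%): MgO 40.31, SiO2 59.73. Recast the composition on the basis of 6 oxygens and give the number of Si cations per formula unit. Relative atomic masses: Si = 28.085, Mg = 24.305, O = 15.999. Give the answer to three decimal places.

1.996 Si apfu

40.31 wt% MgO ÷ 40.304 g/mol = 1.00015 mol, giving 1.00015 Mg and 1.00015 O.
59.73 wt% SiO2 ÷ 60.083 g/mol = 0.99412 mol, giving 0.99412 Si and 1.98824 O.
Oxygen sums to 2.98839; scaling by 6/2.98839 = 2.00777 puts the formula on 6 O.
Si: 0.99412 × 2.00777 = 1.996 atoms per formula unit.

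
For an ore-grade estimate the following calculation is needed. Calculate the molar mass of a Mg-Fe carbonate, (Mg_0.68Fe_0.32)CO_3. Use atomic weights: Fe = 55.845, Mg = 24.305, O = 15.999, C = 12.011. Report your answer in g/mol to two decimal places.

M = 0.68·24.305 + 0.32·55.845 + 1·12.011 + 3·15.999

94.41 g/mol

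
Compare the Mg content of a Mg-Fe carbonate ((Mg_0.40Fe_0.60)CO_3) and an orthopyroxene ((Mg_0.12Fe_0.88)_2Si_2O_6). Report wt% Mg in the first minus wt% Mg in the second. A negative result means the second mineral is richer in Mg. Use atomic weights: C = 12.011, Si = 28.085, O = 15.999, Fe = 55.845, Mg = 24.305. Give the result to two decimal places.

7.14 percentage points

Mg in (Mg_0.40Fe_0.60)CO_3: molar mass 103.237 g/mol; 0.40×24.305 = 9.722 g → 9.42 wt%.
Mg in (Mg_0.12Fe_0.88)_2Si_2O_6: molar mass 256.284 g/mol; 0.24×24.305 = 5.833 g → 2.28 wt%.
Difference = 9.42 − 2.28 = 7.14 percentage points.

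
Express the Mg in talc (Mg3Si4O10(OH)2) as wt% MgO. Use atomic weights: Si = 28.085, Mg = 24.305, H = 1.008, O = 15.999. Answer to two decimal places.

Formula mass = 379.259 g/mol.
3 Mg → 3.0000 mol MgO per formula unit; M(MgO) = 40.304, so MgO mass = 120.912 g.
120.912/379.259 × 100 = 31.88 wt%.

31.88 wt%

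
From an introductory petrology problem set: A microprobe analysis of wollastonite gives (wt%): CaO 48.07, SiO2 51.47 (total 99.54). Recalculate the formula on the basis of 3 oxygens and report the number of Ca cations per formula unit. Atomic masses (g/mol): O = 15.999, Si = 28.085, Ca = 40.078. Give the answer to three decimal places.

CaO (M=56.077): mol = 0.85721; Ca = 0.85721, O = 0.85721.
SiO2 (M=60.083): mol = 0.85665; Si = 0.85665, O = 1.71330.
ΣO = 2.57051; factor = 3/ΣO = 1.16708.
Ca apfu = 0.85721 × 1.16708 = 1.000.

1.000 Ca apfu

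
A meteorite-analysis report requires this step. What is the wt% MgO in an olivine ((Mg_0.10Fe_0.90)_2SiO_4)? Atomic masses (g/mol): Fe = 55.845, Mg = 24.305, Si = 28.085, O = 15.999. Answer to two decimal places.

Formula mass = 197.463 g/mol.
0.20 Mg → 0.2000 mol MgO per formula unit; M(MgO) = 40.304, so MgO mass = 8.061 g.
8.061/197.463 × 100 = 4.08 wt%.

4.08 wt%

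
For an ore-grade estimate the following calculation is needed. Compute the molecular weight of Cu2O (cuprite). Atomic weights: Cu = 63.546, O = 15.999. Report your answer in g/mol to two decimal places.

Cu: 2 × 63.546 = 127.0920
O: 1 × 15.999 = 15.9990
Summing the contributions gives the formula mass.

143.09 g/mol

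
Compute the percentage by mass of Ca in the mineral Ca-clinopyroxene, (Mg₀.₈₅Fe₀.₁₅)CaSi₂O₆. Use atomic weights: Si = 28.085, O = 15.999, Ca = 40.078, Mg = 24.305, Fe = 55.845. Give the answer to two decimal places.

Formula mass = 0.85·24.305 + 0.15·55.845 + 1·40.078 + 2·28.085 + 6·15.999 = 221.278 g/mol, of which 40.078 g is Ca.
So Ca makes up 40.078/221.278 = 0.1811 of the mass, i.e. 18.11%.

18.11 weight percent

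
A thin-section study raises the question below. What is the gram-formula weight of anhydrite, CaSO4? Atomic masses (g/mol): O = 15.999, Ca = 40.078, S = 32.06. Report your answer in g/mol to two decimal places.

M = 1×40.078 + 1×32.06 + 4×15.999

136.13 g/mol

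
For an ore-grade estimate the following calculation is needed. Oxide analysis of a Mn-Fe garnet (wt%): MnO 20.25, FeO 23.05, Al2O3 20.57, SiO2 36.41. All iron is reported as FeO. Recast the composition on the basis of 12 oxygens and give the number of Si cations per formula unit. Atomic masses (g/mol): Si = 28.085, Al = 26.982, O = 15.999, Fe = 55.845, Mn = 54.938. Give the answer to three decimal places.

20.25 wt% MnO ÷ 70.937 g/mol = 0.28546 mol, giving 0.28546 Mn and 0.28546 O.
23.05 wt% FeO ÷ 71.844 g/mol = 0.32083 mol, giving 0.32083 Fe and 0.32083 O.
20.57 wt% Al2O3 ÷ 101.961 g/mol = 0.20174 mol, giving 0.40348 Al and 0.60522 O.
36.41 wt% SiO2 ÷ 60.083 g/mol = 0.60600 mol, giving 0.60600 Si and 1.21200 O.
Oxygen sums to 2.42351; scaling by 12/2.42351 = 4.95150 puts the formula on 12 O.
Si: 0.60600 × 4.95150 = 3.001 atoms per formula unit.

3.001 Si apfu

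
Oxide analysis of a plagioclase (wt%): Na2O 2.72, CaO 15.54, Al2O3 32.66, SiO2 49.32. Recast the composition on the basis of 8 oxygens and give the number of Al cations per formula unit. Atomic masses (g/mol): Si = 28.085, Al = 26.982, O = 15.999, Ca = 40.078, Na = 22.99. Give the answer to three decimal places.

2.72 wt% Na2O ÷ 61.979 g/mol = 0.04389 mol, giving 0.08778 Na and 0.04389 O.
15.54 wt% CaO ÷ 56.077 g/mol = 0.27712 mol, giving 0.27712 Ca and 0.27712 O.
32.66 wt% Al2O3 ÷ 101.961 g/mol = 0.32032 mol, giving 0.64064 Al and 0.96096 O.
49.32 wt% SiO2 ÷ 60.083 g/mol = 0.82086 mol, giving 0.82086 Si and 1.64172 O.
Oxygen sums to 2.92369; scaling by 8/2.92369 = 2.73627 puts the formula on 8 O.
Al: 0.64064 × 2.73627 = 1.753 atoms per formula unit.

1.753 Al apfu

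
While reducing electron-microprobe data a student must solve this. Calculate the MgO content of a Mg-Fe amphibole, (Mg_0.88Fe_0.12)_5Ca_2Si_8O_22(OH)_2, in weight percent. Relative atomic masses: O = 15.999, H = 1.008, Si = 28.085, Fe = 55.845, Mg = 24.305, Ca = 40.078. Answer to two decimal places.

21.33 wt%

Molar mass of (Mg_0.88Fe_0.12)_5Ca_2Si_8O_22(OH)_2 = 4.40*24.305 + 0.60*55.845 + 2*40.078 + 8*28.085 + 24*15.999 + 2*1.008 = 831.277 g/mol.
Each formula unit contains 4.40 Mg, equivalent to 4.40/1 = 4.4000 mol MgO.
M(MgO) = 1×24.305 + 1×15.999 = 40.304 g/mol.
Mass of MgO per formula unit = 4.4000 × 40.304 = 177.338 g.
MgO wt% = 177.338 / 831.277 × 100 = 21.33%.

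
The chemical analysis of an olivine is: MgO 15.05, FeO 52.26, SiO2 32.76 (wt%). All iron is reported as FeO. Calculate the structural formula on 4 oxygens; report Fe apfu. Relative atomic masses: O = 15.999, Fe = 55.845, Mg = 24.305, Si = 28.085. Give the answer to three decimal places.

MgO: 15.05/40.304 = 0.37341 mol → 0.37341 mol Mg, 0.37341 mol O.
FeO: 52.26/71.844 = 0.72741 mol → 0.72741 mol Fe, 0.72741 mol O.
SiO2: 32.76/60.083 = 0.54525 mol → 0.54525 mol Si, 1.09050 mol O.
Total oxygen = 2.19132 mol. Normalization factor = 4/2.19132 = 1.82538.
Fe per 4 O = 0.72741 × 1.82538 = 1.328.

1.328 Fe apfu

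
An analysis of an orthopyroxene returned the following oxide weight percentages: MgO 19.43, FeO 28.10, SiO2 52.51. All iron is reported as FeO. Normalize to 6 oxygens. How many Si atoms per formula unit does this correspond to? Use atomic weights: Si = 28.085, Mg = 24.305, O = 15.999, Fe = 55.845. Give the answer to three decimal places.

2.001 Si apfu

MgO (M=40.304): mol = 0.48209; Mg = 0.48209, O = 0.48209.
FeO (M=71.844): mol = 0.39113; Fe = 0.39113, O = 0.39113.
SiO2 (M=60.083): mol = 0.87396; Si = 0.87396, O = 1.74792.
ΣO = 2.62114; factor = 6/ΣO = 2.28908.
Si apfu = 0.87396 × 2.28908 = 2.001.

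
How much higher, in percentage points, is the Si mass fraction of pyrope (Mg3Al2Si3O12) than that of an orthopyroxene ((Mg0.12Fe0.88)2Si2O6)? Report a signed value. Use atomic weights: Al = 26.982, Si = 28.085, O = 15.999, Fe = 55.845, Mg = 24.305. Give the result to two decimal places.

First mineral: 84.255 g Si in 403.122 g formula = 20.90 wt% Si.
Second mineral: 56.170 g Si in 256.284 g formula = 21.92 wt% Si.
20.90% − 21.92% gives a difference of -1.02 percentage points.

-1.02 percentage points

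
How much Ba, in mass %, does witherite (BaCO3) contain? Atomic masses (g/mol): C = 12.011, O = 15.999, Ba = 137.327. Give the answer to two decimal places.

69.59 mass %

M(BaCO3) = 197.335 g/mol.
Ba contributes 1 × 137.327 = 137.327 g per mole.
137.327/197.335 = 0.6959 → 69.59%.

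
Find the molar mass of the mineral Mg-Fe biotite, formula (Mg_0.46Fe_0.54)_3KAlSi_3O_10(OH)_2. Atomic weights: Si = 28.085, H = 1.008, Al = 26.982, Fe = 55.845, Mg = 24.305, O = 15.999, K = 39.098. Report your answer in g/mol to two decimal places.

468.35 g/mol

The formula mass is the sum 1.38*24.305 + 1.62*55.845 + 1*39.098 + 1*26.982 + 3*28.085 + 12*15.999 + 2*1.008.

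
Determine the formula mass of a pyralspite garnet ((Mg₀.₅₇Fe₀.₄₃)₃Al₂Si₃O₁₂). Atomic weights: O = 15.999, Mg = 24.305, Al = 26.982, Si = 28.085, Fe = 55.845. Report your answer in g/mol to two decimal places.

443.81 g/mol

The formula mass is the sum 1.71·24.305 + 1.29·55.845 + 2·26.982 + 3·28.085 + 12·15.999.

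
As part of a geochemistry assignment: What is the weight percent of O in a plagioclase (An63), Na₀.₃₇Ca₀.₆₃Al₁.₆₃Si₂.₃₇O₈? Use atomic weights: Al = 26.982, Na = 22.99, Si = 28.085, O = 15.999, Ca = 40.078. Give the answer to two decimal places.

47.01 weight percent

Formula mass = 0.37*22.99 + 0.63*40.078 + 1.63*26.982 + 2.37*28.085 + 8*15.999 = 272.290 g/mol, of which 127.992 g is O.
So O makes up 127.992/272.290 = 0.4701 of the mass, i.e. 47.01%.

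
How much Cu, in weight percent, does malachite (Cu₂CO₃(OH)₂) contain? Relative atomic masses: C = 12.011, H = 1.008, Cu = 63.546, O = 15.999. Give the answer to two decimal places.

57.48 weight percent

Formula mass = 2*63.546 + 1*12.011 + 5*15.999 + 2*1.008 = 221.114 g/mol, of which 127.092 g is Cu.
So Cu makes up 127.092/221.114 = 0.5748 of the mass, i.e. 57.48%.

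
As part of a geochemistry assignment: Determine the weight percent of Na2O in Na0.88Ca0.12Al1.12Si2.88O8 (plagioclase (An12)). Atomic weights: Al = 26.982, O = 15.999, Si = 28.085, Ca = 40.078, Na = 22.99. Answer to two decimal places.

10.32 wt%

Molar mass of Na0.88Ca0.12Al1.12Si2.88O8 = 0.88*22.99 + 0.12*40.078 + 1.12*26.982 + 2.88*28.085 + 8*15.999 = 264.137 g/mol.
Each formula unit contains 0.88 Na, equivalent to 0.88/2 = 0.4400 mol Na2O.
M(Na2O) = 2×22.99 + 1×15.999 = 61.979 g/mol.
Mass of Na2O per formula unit = 0.4400 × 61.979 = 27.271 g.
Na2O wt% = 27.271 / 264.137 × 100 = 10.32%.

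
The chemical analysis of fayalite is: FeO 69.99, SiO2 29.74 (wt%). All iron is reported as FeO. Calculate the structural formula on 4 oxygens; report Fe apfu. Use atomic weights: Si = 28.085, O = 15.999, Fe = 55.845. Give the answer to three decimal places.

FeO: 69.99/71.844 = 0.97419 mol → 0.97419 mol Fe, 0.97419 mol O.
SiO2: 29.74/60.083 = 0.49498 mol → 0.49498 mol Si, 0.98996 mol O.
Total oxygen = 1.96415 mol. Normalization factor = 4/1.96415 = 2.03650.
Fe per 4 O = 0.97419 × 2.03650 = 1.984.

1.984 Fe apfu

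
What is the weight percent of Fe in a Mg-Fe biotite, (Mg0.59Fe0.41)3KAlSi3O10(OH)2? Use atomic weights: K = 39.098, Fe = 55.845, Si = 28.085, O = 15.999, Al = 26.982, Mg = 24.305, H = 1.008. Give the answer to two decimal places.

15.06 weight percent

Molar mass of (Mg0.59Fe0.41)3KAlSi3O10(OH)2: 1.77*24.305 + 1.23*55.845 + 1*39.098 + 1*26.982 + 3*28.085 + 12*15.999 + 2*1.008 = 456.048 g/mol.
Mass of Fe per formula unit: 1.23 × 55.845 = 68.689 g.
Weight fraction Fe = 68.689 / 456.048 = 0.1506.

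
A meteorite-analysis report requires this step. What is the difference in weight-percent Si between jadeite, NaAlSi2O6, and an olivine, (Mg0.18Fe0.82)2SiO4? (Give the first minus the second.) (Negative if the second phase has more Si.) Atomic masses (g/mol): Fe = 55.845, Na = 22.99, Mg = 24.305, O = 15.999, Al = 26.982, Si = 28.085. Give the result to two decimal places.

M(NaAlSi2O6) = 202.136 g/mol, so wt% Si = 56.170/202.136 × 100 = 27.79%.
M((Mg0.18Fe0.82)2SiO4) = 192.417 g/mol, so wt% Si = 28.085/192.417 × 100 = 14.60%.
27.79 − 14.60 = 13.19 pp.

13.19 percentage points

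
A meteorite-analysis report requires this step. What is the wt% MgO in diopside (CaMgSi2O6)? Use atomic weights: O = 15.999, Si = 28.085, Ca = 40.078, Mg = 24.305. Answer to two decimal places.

M(CaMgSi2O6) = 216.547 g/mol; M(MgO) = 40.304 g/mol.
Moles MgO per formula unit = 1 Mg ÷ 1 = 1.0000.
MgO fraction = (1.0000 × 40.304) / 216.547 = 40.304/216.547 = 0.1861.

18.61 wt%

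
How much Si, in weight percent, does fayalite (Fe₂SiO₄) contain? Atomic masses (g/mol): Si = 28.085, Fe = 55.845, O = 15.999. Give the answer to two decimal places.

13.78 weight percent

M(Fe₂SiO₄) = 203.771 g/mol.
Si contributes 1 × 28.085 = 28.085 g per mole.
28.085/203.771 = 0.1378 → 13.78%.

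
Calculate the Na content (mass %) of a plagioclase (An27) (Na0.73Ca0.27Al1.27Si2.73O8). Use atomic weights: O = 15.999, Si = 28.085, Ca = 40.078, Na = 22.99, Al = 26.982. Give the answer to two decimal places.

6.30 mass %

Molar mass of Na0.73Ca0.27Al1.27Si2.73O8: 0.73*22.99 + 0.27*40.078 + 1.27*26.982 + 2.73*28.085 + 8*15.999 = 266.535 g/mol.
Mass of Na per formula unit: 0.73 × 22.99 = 16.783 g.
Weight fraction Na = 16.783 / 266.535 = 0.0630.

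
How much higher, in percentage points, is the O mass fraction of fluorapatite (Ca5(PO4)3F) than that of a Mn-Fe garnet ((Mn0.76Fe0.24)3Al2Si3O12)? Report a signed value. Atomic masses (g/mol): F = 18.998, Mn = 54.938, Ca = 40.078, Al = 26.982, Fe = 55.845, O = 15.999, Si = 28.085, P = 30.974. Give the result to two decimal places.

-0.66 percentage points

O in Ca5(PO4)3F: molar mass 504.298 g/mol; 12×15.999 = 191.988 g → 38.07 wt%.
O in (Mn0.76Fe0.24)3Al2Si3O12: molar mass 495.674 g/mol; 12×15.999 = 191.988 g → 38.73 wt%.
Difference = 38.07 − 38.73 = -0.66 percentage points.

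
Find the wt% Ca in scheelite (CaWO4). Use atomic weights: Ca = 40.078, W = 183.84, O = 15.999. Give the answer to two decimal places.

Formula mass = 1·40.078 + 1·183.84 + 4·15.999 = 287.914 g/mol, of which 40.078 g is Ca.
So Ca makes up 40.078/287.914 = 0.1392 of the mass, i.e. 13.92%.

13.92 wt%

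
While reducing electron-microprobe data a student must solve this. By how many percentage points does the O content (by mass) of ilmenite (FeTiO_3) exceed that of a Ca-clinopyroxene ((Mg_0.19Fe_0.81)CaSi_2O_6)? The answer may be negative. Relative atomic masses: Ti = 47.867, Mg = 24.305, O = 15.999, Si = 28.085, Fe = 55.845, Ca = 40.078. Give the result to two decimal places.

-8.01 percentage points

First mineral: 47.997 g O in 151.709 g formula = 31.64 wt% O.
Second mineral: 95.994 g O in 242.094 g formula = 39.65 wt% O.
31.64% − 39.65% gives a difference of -8.01 percentage points.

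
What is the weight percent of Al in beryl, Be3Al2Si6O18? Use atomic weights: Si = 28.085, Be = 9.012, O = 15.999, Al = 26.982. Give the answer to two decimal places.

Formula mass = 3·9.012 + 2·26.982 + 6·28.085 + 18·15.999 = 537.492 g/mol, of which 53.964 g is Al.
So Al makes up 53.964/537.492 = 0.1004 of the mass, i.e. 10.04%.

10.04 wt%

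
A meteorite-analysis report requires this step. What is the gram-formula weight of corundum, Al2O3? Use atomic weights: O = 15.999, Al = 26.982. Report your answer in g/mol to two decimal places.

The formula mass is the sum 2×26.982 + 3×15.999.

101.96 g/mol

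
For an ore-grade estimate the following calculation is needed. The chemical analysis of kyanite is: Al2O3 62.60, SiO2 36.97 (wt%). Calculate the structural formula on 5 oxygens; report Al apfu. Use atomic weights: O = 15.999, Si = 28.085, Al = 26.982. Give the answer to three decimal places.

1.998 Al apfu

Al2O3: 62.60/101.961 = 0.61396 mol → 1.22792 mol Al, 1.84188 mol O.
SiO2: 36.97/60.083 = 0.61532 mol → 0.61532 mol Si, 1.23064 mol O.
Total oxygen = 3.07252 mol. Normalization factor = 5/3.07252 = 1.62733.
Al per 5 O = 1.22792 × 1.62733 = 1.998.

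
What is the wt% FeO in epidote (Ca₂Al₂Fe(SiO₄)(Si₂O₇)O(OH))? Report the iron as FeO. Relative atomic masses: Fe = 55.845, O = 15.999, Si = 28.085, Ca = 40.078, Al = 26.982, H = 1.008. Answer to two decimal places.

14.87 wt%

Formula mass = 483.215 g/mol.
1 Fe → 1.0000 mol FeO per formula unit; M(FeO) = 71.844, so FeO mass = 71.844 g.
71.844/483.215 × 100 = 14.87 wt%.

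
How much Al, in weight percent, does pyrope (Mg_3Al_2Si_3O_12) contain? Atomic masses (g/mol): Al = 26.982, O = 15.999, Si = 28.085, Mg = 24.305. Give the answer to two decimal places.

Formula mass = 3·24.305 + 2·26.982 + 3·28.085 + 12·15.999 = 403.122 g/mol, of which 53.964 g is Al.
So Al makes up 53.964/403.122 = 0.1339 of the mass, i.e. 13.39%.

13.39 weight percent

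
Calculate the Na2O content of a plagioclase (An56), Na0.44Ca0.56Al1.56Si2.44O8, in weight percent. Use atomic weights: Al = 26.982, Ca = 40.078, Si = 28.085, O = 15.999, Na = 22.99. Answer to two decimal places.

Molar mass of Na0.44Ca0.56Al1.56Si2.44O8 = 0.44×22.99 + 0.56×40.078 + 1.56×26.982 + 2.44×28.085 + 8×15.999 = 271.171 g/mol.
Each formula unit contains 0.44 Na, equivalent to 0.44/2 = 0.2200 mol Na2O.
M(Na2O) = 2×22.99 + 1×15.999 = 61.979 g/mol.
Mass of Na2O per formula unit = 0.2200 × 61.979 = 13.635 g.
Na2O wt% = 13.635 / 271.171 × 100 = 5.03%.

5.03 wt%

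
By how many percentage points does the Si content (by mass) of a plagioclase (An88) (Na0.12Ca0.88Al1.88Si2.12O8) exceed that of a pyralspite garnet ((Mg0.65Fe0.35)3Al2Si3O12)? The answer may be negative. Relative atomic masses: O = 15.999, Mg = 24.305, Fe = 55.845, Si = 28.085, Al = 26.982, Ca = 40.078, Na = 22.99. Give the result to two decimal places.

2.24 percentage points

First mineral: 59.540 g Si in 276.286 g formula = 21.55 wt% Si.
Second mineral: 84.255 g Si in 436.239 g formula = 19.31 wt% Si.
21.55% − 19.31% gives a difference of 2.24 percentage points.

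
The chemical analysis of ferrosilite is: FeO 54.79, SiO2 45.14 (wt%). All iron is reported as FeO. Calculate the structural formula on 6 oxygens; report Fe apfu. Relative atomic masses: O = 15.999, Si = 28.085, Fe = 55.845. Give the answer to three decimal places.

FeO: 54.79/71.844 = 0.76262 mol → 0.76262 mol Fe, 0.76262 mol O.
SiO2: 45.14/60.083 = 0.75129 mol → 0.75129 mol Si, 1.50258 mol O.
Total oxygen = 2.26520 mol. Normalization factor = 6/2.26520 = 2.64877.
Fe per 6 O = 0.76262 × 2.64877 = 2.020.

2.020 Fe apfu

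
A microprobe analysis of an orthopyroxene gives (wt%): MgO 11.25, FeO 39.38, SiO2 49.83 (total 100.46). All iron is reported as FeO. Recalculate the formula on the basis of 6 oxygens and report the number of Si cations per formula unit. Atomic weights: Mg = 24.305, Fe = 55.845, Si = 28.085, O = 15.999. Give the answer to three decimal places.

2.002 Si apfu

MgO (M=40.304): mol = 0.27913; Mg = 0.27913, O = 0.27913.
FeO (M=71.844): mol = 0.54813; Fe = 0.54813, O = 0.54813.
SiO2 (M=60.083): mol = 0.82935; Si = 0.82935, O = 1.65870.
ΣO = 2.48596; factor = 6/ΣO = 2.41355.
Si apfu = 0.82935 × 2.41355 = 2.002.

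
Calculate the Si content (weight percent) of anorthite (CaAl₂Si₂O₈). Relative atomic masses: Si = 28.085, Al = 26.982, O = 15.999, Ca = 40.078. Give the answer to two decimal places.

M(CaAl₂Si₂O₈) = 278.204 g/mol.
Si contributes 2 × 28.085 = 56.170 g per mole.
56.170/278.204 = 0.2019 → 20.19%.

20.19 weight percent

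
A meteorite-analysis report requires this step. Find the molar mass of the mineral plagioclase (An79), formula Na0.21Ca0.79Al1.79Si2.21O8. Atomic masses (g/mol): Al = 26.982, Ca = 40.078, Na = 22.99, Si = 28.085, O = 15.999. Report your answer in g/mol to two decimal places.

The formula mass is the sum 0.21×22.99 + 0.79×40.078 + 1.79×26.982 + 2.21×28.085 + 8×15.999.

274.85 g/mol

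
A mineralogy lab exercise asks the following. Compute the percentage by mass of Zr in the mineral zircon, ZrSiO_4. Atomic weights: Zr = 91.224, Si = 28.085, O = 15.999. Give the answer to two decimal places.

Molar mass of ZrSiO_4: 1×91.224 + 1×28.085 + 4×15.999 = 183.305 g/mol.
Mass of Zr per formula unit: 1 × 91.224 = 91.224 g.
Weight fraction Zr = 91.224 / 183.305 = 0.4977.

49.77 wt%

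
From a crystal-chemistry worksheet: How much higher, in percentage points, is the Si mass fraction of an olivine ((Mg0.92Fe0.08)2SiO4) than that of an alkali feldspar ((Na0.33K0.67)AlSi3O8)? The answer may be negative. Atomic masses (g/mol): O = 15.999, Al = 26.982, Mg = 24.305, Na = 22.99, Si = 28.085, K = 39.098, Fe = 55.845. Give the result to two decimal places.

-11.59 percentage points

M((Mg0.92Fe0.08)2SiO4) = 145.737 g/mol, so wt% Si = 28.085/145.737 × 100 = 19.27%.
M((Na0.33K0.67)AlSi3O8) = 273.011 g/mol, so wt% Si = 84.255/273.011 × 100 = 30.86%.
19.27 − 30.86 = -11.59 pp.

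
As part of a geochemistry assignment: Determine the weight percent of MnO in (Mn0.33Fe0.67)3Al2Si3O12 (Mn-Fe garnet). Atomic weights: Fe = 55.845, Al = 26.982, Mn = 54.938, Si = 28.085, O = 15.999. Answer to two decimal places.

14.13 wt%

Formula mass = 496.844 g/mol.
0.99 Mn → 0.9900 mol MnO per formula unit; M(MnO) = 70.937, so MnO mass = 70.228 g.
70.228/496.844 × 100 = 14.13 wt%.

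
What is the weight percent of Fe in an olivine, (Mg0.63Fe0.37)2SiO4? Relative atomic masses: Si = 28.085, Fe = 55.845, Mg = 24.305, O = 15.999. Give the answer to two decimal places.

M((Mg0.63Fe0.37)2SiO4) = 164.031 g/mol.
Fe contributes 0.74 × 55.845 = 41.325 g per mole.
41.325/164.031 = 0.2519 → 25.19%.

25.19 weight percent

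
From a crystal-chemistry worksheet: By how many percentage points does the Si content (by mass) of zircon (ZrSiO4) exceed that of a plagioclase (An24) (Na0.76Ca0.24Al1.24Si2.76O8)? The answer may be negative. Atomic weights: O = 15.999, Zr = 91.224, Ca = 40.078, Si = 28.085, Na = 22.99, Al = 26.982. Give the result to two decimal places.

First mineral: 28.085 g Si in 183.305 g formula = 15.32 wt% Si.
Second mineral: 77.515 g Si in 266.055 g formula = 29.13 wt% Si.
15.32% − 29.13% gives a difference of -13.81 percentage points.

-13.81 percentage points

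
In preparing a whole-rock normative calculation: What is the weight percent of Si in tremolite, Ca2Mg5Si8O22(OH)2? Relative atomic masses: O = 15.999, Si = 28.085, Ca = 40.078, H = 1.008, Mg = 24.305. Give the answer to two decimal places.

27.66 wt%

Formula mass = 2×40.078 + 5×24.305 + 8×28.085 + 24×15.999 + 2×1.008 = 812.353 g/mol, of which 224.680 g is Si.
So Si makes up 224.680/812.353 = 0.2766 of the mass, i.e. 27.66%.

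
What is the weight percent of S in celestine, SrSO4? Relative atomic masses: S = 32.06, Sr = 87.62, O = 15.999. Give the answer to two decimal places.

Formula mass = 1×87.62 + 1×32.06 + 4×15.999 = 183.676 g/mol, of which 32.060 g is S.
So S makes up 32.060/183.676 = 0.1745 of the mass, i.e. 17.45%.

17.45 wt%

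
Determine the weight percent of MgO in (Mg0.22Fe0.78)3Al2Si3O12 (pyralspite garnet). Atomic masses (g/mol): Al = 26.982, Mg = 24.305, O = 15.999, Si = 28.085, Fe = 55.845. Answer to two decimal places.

M((Mg0.22Fe0.78)3Al2Si3O12) = 476.926 g/mol; M(MgO) = 40.304 g/mol.
Moles MgO per formula unit = 0.66 Mg ÷ 1 = 0.6600.
MgO fraction = (0.6600 × 40.304) / 476.926 = 26.601/476.926 = 0.0558.

5.58 wt%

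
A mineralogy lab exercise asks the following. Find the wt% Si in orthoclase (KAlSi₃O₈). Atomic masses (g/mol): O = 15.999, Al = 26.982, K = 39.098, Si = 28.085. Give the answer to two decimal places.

Formula mass = 1·39.098 + 1·26.982 + 3·28.085 + 8·15.999 = 278.327 g/mol, of which 84.255 g is Si.
So Si makes up 84.255/278.327 = 0.3027 of the mass, i.e. 30.27%.

30.27 wt%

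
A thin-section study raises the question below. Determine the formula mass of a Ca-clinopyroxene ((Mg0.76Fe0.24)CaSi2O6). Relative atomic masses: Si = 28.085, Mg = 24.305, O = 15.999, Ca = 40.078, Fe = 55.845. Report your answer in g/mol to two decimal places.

224.12 g/mol

Mg: 0.76 × 24.305 = 18.4718
Fe: 0.24 × 55.845 = 13.4028
Ca: 1 × 40.078 = 40.0780
Si: 2 × 28.085 = 56.1700
O: 6 × 15.999 = 95.9940
Summing the contributions gives the formula mass.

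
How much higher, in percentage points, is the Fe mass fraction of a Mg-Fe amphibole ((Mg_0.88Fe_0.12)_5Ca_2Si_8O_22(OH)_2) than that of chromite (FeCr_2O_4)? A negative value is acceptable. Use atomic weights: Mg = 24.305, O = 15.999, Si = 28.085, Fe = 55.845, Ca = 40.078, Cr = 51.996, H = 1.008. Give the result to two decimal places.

-20.92 percentage points

Fe in (Mg_0.88Fe_0.12)_5Ca_2Si_8O_22(OH)_2: molar mass 831.277 g/mol; 0.60×55.845 = 33.507 g → 4.03 wt%.
Fe in FeCr_2O_4: molar mass 223.833 g/mol; 1×55.845 = 55.845 g → 24.95 wt%.
Difference = 4.03 − 24.95 = -20.92 percentage points.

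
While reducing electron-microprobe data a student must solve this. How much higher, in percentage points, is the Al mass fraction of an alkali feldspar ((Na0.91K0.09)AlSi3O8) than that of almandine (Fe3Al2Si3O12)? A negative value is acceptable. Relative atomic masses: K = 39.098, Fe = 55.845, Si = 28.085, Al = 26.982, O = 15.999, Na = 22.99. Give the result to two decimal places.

-0.61 percentage points

First mineral: 26.982 g Al in 263.669 g formula = 10.23 wt% Al.
Second mineral: 53.964 g Al in 497.742 g formula = 10.84 wt% Al.
10.23% − 10.84% gives a difference of -0.61 percentage points.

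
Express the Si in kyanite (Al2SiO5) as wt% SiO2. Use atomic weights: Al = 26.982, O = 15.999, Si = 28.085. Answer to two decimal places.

37.08 wt%

M(Al2SiO5) = 162.044 g/mol; M(SiO2) = 60.083 g/mol.
Moles SiO2 per formula unit = 1 Si ÷ 1 = 1.0000.
SiO2 fraction = (1.0000 × 60.083) / 162.044 = 60.083/162.044 = 0.3708.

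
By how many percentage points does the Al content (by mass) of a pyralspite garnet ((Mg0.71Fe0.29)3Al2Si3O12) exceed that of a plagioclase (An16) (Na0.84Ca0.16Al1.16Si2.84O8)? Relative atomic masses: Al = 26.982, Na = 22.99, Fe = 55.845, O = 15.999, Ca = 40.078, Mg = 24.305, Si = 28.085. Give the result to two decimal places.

0.71 percentage points

First mineral: 53.964 g Al in 430.562 g formula = 12.53 wt% Al.
Second mineral: 31.299 g Al in 264.777 g formula = 11.82 wt% Al.
12.53% − 11.82% gives a difference of 0.71 percentage points.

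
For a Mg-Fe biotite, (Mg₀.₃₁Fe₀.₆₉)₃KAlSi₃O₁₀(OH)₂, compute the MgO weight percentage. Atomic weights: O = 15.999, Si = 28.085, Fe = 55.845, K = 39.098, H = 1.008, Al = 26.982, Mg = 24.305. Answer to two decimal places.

7.77 wt%

M((Mg₀.₃₁Fe₀.₆₉)₃KAlSi₃O₁₀(OH)₂) = 482.542 g/mol; M(MgO) = 40.304 g/mol.
Moles MgO per formula unit = 0.93 Mg ÷ 1 = 0.9300.
MgO fraction = (0.9300 × 40.304) / 482.542 = 37.483/482.542 = 0.0777.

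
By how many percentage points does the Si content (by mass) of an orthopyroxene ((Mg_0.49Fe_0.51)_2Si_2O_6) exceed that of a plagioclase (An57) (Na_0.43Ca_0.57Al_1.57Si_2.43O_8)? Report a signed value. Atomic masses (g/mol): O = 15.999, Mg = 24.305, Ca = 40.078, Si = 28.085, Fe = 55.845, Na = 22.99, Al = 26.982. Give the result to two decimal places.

Si in (Mg_0.49Fe_0.51)_2Si_2O_6: molar mass 232.945 g/mol; 2×28.085 = 56.170 g → 24.11 wt%.
Si in Na_0.43Ca_0.57Al_1.57Si_2.43O_8: molar mass 271.330 g/mol; 2.43×28.085 = 68.247 g → 25.15 wt%.
Difference = 24.11 − 25.15 = -1.04 percentage points.

-1.04 percentage points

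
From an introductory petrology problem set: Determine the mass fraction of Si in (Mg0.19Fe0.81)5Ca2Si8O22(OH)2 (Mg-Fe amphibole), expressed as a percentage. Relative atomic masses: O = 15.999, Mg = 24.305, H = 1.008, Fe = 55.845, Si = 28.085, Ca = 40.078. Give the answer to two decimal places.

Formula mass = 0.95×24.305 + 4.05×55.845 + 2×40.078 + 8×28.085 + 24×15.999 + 2×1.008 = 940.090 g/mol, of which 224.680 g is Si.
So Si makes up 224.680/940.090 = 0.2390 of the mass, i.e. 23.90%.

23.90 wt%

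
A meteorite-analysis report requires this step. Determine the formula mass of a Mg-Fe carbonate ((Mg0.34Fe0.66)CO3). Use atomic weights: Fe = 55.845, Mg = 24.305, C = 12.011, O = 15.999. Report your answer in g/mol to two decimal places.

105.13 g/mol

M = 0.34*24.305 + 0.66*55.845 + 1*12.011 + 3*15.999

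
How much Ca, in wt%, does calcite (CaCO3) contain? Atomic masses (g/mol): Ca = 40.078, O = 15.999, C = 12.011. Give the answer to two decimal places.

40.04 wt%

M(CaCO3) = 100.086 g/mol.
Ca contributes 1 × 40.078 = 40.078 g per mole.
40.078/100.086 = 0.4004 → 40.04%.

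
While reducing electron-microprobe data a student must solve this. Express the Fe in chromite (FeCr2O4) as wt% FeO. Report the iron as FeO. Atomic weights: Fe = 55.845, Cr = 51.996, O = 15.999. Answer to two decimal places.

Formula mass = 223.833 g/mol.
1 Fe → 1.0000 mol FeO per formula unit; M(FeO) = 71.844, so FeO mass = 71.844 g.
71.844/223.833 × 100 = 32.10 wt%.

32.10 wt%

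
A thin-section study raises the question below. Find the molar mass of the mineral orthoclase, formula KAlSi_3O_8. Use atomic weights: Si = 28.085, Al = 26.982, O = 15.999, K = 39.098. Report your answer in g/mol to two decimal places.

278.33 g/mol

K: 1 × 39.098 = 39.0980
Al: 1 × 26.982 = 26.9820
Si: 3 × 28.085 = 84.2550
O: 8 × 15.999 = 127.9920
Summing the contributions gives the formula mass.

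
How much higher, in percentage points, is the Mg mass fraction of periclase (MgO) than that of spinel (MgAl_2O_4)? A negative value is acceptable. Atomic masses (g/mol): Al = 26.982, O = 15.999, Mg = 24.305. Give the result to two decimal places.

Mg in MgO: molar mass 40.304 g/mol; 1×24.305 = 24.305 g → 60.30 wt%.
Mg in MgAl_2O_4: molar mass 142.265 g/mol; 1×24.305 = 24.305 g → 17.08 wt%.
Difference = 60.30 − 17.08 = 43.22 percentage points.

43.22 percentage points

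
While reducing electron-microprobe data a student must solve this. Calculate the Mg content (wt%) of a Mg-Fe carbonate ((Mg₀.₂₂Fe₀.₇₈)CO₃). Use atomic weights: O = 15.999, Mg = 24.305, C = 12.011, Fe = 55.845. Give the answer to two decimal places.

M((Mg₀.₂₂Fe₀.₇₈)CO₃) = 108.914 g/mol.
Mg contributes 0.22 × 24.305 = 5.347 g per mole.
5.347/108.914 = 0.0491 → 4.91%.

4.91 wt%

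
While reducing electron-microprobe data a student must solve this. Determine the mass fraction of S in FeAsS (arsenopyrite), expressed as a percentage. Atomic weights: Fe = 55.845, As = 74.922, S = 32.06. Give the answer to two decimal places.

19.69 wt%

Formula mass = 1×55.845 + 1×74.922 + 1×32.06 = 162.827 g/mol, of which 32.060 g is S.
So S makes up 32.060/162.827 = 0.1969 of the mass, i.e. 19.69%.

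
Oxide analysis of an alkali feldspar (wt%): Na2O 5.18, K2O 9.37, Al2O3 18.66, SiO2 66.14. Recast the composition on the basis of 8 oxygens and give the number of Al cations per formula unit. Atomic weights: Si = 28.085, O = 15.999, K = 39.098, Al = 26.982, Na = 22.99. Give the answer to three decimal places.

0.998 Al apfu

Na2O: 5.18/61.979 = 0.08358 mol → 0.16716 mol Na, 0.08358 mol O.
K2O: 9.37/94.195 = 0.09947 mol → 0.19894 mol K, 0.09947 mol O.
Al2O3: 18.66/101.961 = 0.18301 mol → 0.36602 mol Al, 0.54903 mol O.
SiO2: 66.14/60.083 = 1.10081 mol → 1.10081 mol Si, 2.20162 mol O.
Total oxygen = 2.93370 mol. Normalization factor = 8/2.93370 = 2.72693.
Al per 8 O = 0.36602 × 2.72693 = 0.998.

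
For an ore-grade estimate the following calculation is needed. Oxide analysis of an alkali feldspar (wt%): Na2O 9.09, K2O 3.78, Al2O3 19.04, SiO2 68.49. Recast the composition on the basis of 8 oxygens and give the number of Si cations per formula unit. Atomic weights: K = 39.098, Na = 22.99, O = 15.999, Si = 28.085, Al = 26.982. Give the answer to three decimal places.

Na2O: 9.09/61.979 = 0.14666 mol → 0.29332 mol Na, 0.14666 mol O.
K2O: 3.78/94.195 = 0.04013 mol → 0.08026 mol K, 0.04013 mol O.
Al2O3: 19.04/101.961 = 0.18674 mol → 0.37348 mol Al, 0.56022 mol O.
SiO2: 68.49/60.083 = 1.13992 mol → 1.13992 mol Si, 2.27984 mol O.
Total oxygen = 3.02685 mol. Normalization factor = 8/3.02685 = 2.64301.
Si per 8 O = 1.13992 × 2.64301 = 3.013.

3.013 Si apfu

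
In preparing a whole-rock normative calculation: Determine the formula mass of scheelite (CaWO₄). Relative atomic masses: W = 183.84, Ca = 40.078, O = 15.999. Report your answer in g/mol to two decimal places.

287.91 g/mol

M = 1·40.078 + 1·183.84 + 4·15.999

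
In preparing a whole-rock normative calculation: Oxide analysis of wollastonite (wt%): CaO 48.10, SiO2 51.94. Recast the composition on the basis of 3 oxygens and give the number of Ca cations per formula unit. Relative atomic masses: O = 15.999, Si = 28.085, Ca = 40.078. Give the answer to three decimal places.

48.10 wt% CaO ÷ 56.077 g/mol = 0.85775 mol, giving 0.85775 Ca and 0.85775 O.
51.94 wt% SiO2 ÷ 60.083 g/mol = 0.86447 mol, giving 0.86447 Si and 1.72894 O.
Oxygen sums to 2.58669; scaling by 3/2.58669 = 1.15978 puts the formula on 3 O.
Ca: 0.85775 × 1.15978 = 0.995 atoms per formula unit.

0.995 Ca apfu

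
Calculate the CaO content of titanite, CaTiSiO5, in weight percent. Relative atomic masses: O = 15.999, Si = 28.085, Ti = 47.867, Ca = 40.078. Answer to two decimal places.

Formula mass = 196.025 g/mol.
1 Ca → 1.0000 mol CaO per formula unit; M(CaO) = 56.077, so CaO mass = 56.077 g.
56.077/196.025 × 100 = 28.61 wt%.

28.61 wt%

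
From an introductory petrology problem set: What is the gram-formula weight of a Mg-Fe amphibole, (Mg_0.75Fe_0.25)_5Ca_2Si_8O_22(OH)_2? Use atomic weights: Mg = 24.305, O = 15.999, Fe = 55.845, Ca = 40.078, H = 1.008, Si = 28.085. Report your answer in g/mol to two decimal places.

851.78 g/mol

The formula mass is the sum 3.75*24.305 + 1.25*55.845 + 2*40.078 + 8*28.085 + 24*15.999 + 2*1.008.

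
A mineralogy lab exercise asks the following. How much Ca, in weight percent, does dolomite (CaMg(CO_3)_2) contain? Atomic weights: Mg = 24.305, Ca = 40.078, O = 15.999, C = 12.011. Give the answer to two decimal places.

21.73 weight percent

Molar mass of CaMg(CO_3)_2: 1×40.078 + 1×24.305 + 2×12.011 + 6×15.999 = 184.399 g/mol.
Mass of Ca per formula unit: 1 × 40.078 = 40.078 g.
Weight fraction Ca = 40.078 / 184.399 = 0.2173.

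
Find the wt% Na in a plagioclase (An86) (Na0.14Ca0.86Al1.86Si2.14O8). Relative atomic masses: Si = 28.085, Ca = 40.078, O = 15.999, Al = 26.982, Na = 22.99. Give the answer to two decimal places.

1.17 wt%

M(Na0.14Ca0.86Al1.86Si2.14O8) = 275.966 g/mol.
Na contributes 0.14 × 22.99 = 3.219 g per mole.
3.219/275.966 = 0.0117 → 1.17%.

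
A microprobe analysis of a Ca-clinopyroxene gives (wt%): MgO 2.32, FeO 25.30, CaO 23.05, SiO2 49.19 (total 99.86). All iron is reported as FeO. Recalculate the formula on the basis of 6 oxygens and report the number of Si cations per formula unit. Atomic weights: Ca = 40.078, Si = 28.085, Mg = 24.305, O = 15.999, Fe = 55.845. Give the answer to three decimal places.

1.998 Si apfu

2.32 wt% MgO ÷ 40.304 g/mol = 0.05756 mol, giving 0.05756 Mg and 0.05756 O.
25.30 wt% FeO ÷ 71.844 g/mol = 0.35215 mol, giving 0.35215 Fe and 0.35215 O.
23.05 wt% CaO ÷ 56.077 g/mol = 0.41104 mol, giving 0.41104 Ca and 0.41104 O.
49.19 wt% SiO2 ÷ 60.083 g/mol = 0.81870 mol, giving 0.81870 Si and 1.63740 O.
Oxygen sums to 2.45815; scaling by 6/2.45815 = 2.44086 puts the formula on 6 O.
Si: 0.81870 × 2.44086 = 1.998 atoms per formula unit.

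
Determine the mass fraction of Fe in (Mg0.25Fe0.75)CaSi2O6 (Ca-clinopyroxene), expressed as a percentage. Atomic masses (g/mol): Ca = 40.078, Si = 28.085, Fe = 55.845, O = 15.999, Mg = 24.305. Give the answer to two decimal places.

17.44 weight percent

Molar mass of (Mg0.25Fe0.75)CaSi2O6: 0.25×24.305 + 0.75×55.845 + 1×40.078 + 2×28.085 + 6×15.999 = 240.202 g/mol.
Mass of Fe per formula unit: 0.75 × 55.845 = 41.884 g.
Weight fraction Fe = 41.884 / 240.202 = 0.1744.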